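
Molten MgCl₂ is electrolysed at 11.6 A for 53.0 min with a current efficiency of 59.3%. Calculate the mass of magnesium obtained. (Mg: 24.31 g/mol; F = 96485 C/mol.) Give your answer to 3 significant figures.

Q = 11.6 × 3180 = 36890 C
n(e⁻) = 36890 / 96485 = 0.3823 mol
Mg²⁺ + 2e⁻ → Mg, so theoretical m(Mg) = 0.1912 × 24.31 = 4.648 g
Actual mass = 59.3% × 4.648 = 2.76 g

2.76 g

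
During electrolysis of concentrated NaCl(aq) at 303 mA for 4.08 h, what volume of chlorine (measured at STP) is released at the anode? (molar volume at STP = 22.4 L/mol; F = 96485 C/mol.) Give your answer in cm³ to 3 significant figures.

517 cm³

Q = It = 0.303 × 14688 = 4450 C
n(e⁻) = 4450 / 96485 = 0.04612 mol
2Cl⁻ → Cl₂ + 2e⁻, so n(Cl₂) = 0.04612 / 2 = 0.02306 mol
V = 0.02306 × 22.4 = 0.5165 L
= 517 cm³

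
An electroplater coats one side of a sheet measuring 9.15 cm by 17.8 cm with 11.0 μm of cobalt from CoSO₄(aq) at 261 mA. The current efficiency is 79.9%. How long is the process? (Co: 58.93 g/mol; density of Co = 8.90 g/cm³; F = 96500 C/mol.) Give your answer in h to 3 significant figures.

6.96 h

Plated area = 9.15 × 17.8 = 162.9 cm²
Volume = 162.9 × 11.0×10⁻⁴ cm = 0.1792 cm³
m(Co) = 0.1792 × 8.90 = 1.595 g
n(Co) = 1.595 / 58.93 = 0.02707 mol; n(e⁻) = 2 × 0.02707 = 0.05414 mol
Q = 0.05414 × 96500 / 0.799 = 6539 C
t = 6539 / 0.261 = 25050 s = 6.96 h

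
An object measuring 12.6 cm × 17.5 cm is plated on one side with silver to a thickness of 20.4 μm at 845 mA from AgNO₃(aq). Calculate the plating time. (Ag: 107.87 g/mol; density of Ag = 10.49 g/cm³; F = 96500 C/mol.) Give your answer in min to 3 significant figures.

83.3 min

Plated area = 12.6 × 17.5 = 220.5 cm²
Volume = 220.5 × 20.4×10⁻⁴ cm = 0.4498 cm³
m(Ag) = 0.4498 × 10.49 = 4.718 g
n(Ag) = 4.718 / 107.87 = 0.04374 mol; n(e⁻) = 0.04374 mol
Q = 0.04374 × 96500 = 4221 C
t = 4221 / 0.845 = 4995 s = 83.3 min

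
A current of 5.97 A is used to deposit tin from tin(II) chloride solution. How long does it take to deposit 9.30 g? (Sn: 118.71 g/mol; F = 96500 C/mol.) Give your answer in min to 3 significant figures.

n(Sn) = 9.30 / 118.71 = 0.07834 mol
Sn²⁺ + 2e⁻ → Sn, so n(e⁻) = 2 × 0.07834 = 0.1567 mol
Q = 0.1567 × 96500 = 15120 C
t = Q / I = 15120 / 5.97 = 2533 s = 42.2 min

42.2 min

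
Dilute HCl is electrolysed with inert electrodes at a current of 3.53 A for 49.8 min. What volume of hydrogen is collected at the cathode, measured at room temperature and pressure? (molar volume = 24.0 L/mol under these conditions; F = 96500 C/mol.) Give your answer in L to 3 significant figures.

1.31 L

Charge passed = 3.53 × 2988 = 10550 C
n(e⁻) = Q/F = 10550/96500 = 0.1093 mol
2H⁺ + 2e⁻ → H₂, so n(H₂) = 0.1093 / 2 = 0.05465 mol
V = 0.05465 × 24.0 = 1.312 L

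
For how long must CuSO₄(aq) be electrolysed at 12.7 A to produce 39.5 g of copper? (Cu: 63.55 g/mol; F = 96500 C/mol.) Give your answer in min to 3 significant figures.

n(Cu) = 39.5 / 63.55 = 0.6216 mol
Cu²⁺ + 2e⁻ → Cu, so n(e⁻) = 2 × 0.6216 = 1.243 mol
Q = 1.243 × 96500 = 1.199×10^5 C
t = Q / I = 1.199×10^5 / 12.7 = 9441 s = 157 min

157 min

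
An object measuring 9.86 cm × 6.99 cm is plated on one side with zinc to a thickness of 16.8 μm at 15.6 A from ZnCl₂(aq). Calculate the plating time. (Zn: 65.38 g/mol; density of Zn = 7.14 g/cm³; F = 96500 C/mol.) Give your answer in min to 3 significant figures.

Plated area = 9.86 × 6.99 = 68.92 cm²
Volume = 68.92 × 16.8×10⁻⁴ cm = 0.1158 cm³
m(Zn) = 0.1158 × 7.14 = 0.8268 g
n(Zn) = 0.8268 / 65.38 = 0.01265 mol; n(e⁻) = 2 × 0.01265 = 0.02530 mol
Q = 0.02530 × 96500 = 2441 C
t = 2441 / 15.6 = 156.5 s = 2.61 min

2.61 min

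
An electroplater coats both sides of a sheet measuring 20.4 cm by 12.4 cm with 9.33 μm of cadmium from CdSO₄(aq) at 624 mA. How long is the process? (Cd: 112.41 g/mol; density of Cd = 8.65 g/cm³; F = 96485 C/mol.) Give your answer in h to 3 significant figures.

3.12 h

Plated area = 2 × 20.4 × 12.4 = 505.9 cm²
Volume = 505.9 × 9.33×10⁻⁴ cm = 0.4720 cm³
m(Cd) = 0.4720 × 8.65 = 4.083 g
n(Cd) = 4.083 / 112.41 = 0.03632 mol; n(e⁻) = 2 × 0.03632 = 0.07264 mol
Q = 0.07264 × 96485 = 7009 C
t = 7009 / 0.624 = 11230 s = 3.12 h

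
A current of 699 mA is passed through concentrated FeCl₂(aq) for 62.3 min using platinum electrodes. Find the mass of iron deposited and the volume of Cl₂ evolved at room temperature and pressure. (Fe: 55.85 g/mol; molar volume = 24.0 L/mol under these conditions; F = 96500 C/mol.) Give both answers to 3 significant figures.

Q = 0.699 × 3738 = 2613 C; n(e⁻) = 2613 / 96500 = 0.02708 mol
Cathode: Fe²⁺ + 2e⁻ → Fe → n(Fe) = 0.02708/2 = 0.01354 mol → 0.756 g
Anode: 2Cl⁻ → Cl₂ + 2e⁻ → n(Cl₂) = 0.02708/2 = 0.01354 mol → 0.325 L

0.756 g Fe; 0.325 L Cl₂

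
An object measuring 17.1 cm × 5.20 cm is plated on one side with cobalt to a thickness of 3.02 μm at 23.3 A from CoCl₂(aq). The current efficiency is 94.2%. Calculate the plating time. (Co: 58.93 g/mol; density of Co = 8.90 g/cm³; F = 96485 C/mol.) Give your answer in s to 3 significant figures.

35.7 s

Plated area = 17.1 × 5.20 = 88.92 cm²
Volume = 88.92 × 3.02×10⁻⁴ cm = 0.02685 cm³
m(Co) = 0.02685 × 8.90 = 0.2390 g
n(Co) = 0.2390 / 58.93 = 0.004056 mol; n(e⁻) = 2 × 0.004056 = 0.008112 mol
Q = 0.008112 × 96485 / 0.942 = 830.9 C
t = 830.9 / 23.3 = 35.66 s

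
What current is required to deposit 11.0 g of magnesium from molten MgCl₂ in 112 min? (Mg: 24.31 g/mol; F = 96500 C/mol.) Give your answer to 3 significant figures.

n(Mg) = 11.0 / 24.31 = 0.4525 mol
Mg²⁺ + 2e⁻ → Mg, so n(e⁻) = 2 × 0.4525 = 0.9050 mol
Q = 0.9050 × 96500 = 87330 C
I = Q / t = 87330 / 6720 s = 13.0 A

13.0 A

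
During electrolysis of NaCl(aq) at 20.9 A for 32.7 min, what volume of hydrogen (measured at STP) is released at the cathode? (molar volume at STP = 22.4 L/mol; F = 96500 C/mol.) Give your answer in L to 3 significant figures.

4.76 L

Q = 20.9 A × 1962 s = 41010 C
n(e⁻) = 41010 / 96500 = 0.4250 mol
2H⁺ + 2e⁻ → H₂, so n(H₂) = 0.4250 / 2 = 0.2125 mol
V = 0.2125 × 22.4 = 4.760 L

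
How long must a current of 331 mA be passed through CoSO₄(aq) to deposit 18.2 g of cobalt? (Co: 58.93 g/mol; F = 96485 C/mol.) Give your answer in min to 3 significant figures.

3000 min

n(Co) = 18.2 / 58.93 = 0.3088 mol
Co²⁺ + 2e⁻ → Co, so n(e⁻) = 2 × 0.3088 = 0.6176 mol
Q = 0.6176 × 96485 = 59590 C
t = Q / I = 59590 / 0.331 = 1.800×10^5 s = 3000 min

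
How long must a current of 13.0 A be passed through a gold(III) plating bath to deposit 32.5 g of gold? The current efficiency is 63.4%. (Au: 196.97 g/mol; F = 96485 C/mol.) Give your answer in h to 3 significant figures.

1.61 h

n(Au) = 32.5 / 196.97 = 0.1650 mol
Au³⁺ + 3e⁻ → Au, so n(e⁻) = 3 × 0.1650 = 0.4950 mol
Q = 0.4950 × 96485 / 0.634 = 75330 C
t = Q / I = 75330 / 13.0 = 5795 s = 1.61 h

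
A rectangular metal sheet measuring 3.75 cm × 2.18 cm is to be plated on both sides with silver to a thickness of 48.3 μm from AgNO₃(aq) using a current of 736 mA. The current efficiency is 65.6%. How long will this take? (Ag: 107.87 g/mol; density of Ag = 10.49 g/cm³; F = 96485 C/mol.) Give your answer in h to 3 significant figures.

Plated area = 2 × 3.75 × 2.18 = 16.35 cm²
Volume = 16.35 × 48.3×10⁻⁴ cm = 0.07897 cm³
m(Ag) = 0.07897 × 10.49 = 0.8284 g
n(Ag) = 0.8284 / 107.87 = 0.007680 mol; n(e⁻) = 0.007680 mol
Q = 0.007680 × 96485 / 0.656 = 1130 C
t = 1130 / 0.736 = 1535 s = 0.426 h

0.426 h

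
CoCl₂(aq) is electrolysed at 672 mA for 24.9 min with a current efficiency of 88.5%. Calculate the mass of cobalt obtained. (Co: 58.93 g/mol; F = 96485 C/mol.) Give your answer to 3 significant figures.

Q = 0.672 × 1494 = 1004 C
n(e⁻) = 1004 / 96485 = 0.01041 mol
Co²⁺ + 2e⁻ → Co, so theoretical m(Co) = 0.005205 × 58.93 = 0.3067 g
Actual mass = 88.5% × 0.3067 = 0.271 g

0.271 g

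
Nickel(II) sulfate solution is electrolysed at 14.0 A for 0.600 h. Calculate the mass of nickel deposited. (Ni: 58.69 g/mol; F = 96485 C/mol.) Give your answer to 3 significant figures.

Q = It = 14.0 × 2160 = 30240 C
Moles of electrons = 30240 / 96485 = 0.3134 mol
Ni²⁺ + 2e⁻ → Ni, so n(Ni) = 0.3134 / 2 = 0.1567 mol
m = 0.1567 × 58.69 = 9.20 g

9.20 g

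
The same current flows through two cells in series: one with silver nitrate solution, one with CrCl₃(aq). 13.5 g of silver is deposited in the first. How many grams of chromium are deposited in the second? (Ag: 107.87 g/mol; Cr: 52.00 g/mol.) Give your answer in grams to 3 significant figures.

n(Ag) = 13.5 / 107.87 = 0.1252 mol
Ag⁺ + e⁻ → Ag, so n(e⁻) = 0.1252 mol
Since the cells are in series, n(e⁻) in the Cr cell is also 0.1252 mol.
Cr³⁺ + 3e⁻ → Cr, so n(Cr) = 0.1252 / 3 = 0.04173 mol
m(Cr) = 0.04173 × 52.00 = 2.17 g

2.17 g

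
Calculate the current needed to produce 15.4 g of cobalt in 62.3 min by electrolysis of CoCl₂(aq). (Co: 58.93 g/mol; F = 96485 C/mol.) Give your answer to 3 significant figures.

13.5 A

n(Co) = 15.4 / 58.93 = 0.2613 mol
Co²⁺ + 2e⁻ → Co, so n(e⁻) = 2 × 0.2613 = 0.5226 mol
Q = 0.5226 × 96485 = 50420 C
I = Q / t = 50420 / 3738 s = 13.5 A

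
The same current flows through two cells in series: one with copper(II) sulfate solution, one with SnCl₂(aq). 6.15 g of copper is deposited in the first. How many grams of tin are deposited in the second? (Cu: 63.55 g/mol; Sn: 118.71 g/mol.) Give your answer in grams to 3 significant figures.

n(Cu) = 6.15 / 63.55 = 0.09677 mol
Cu²⁺ + 2e⁻ → Cu, so n(e⁻) = 2 × 0.09677 = 0.1935 mol
The cells are in series, so the same charge (and hence the same n(e⁻) = 0.1935 mol) passes through both.
Sn²⁺ + 2e⁻ → Sn, so n(Sn) = 0.1935 / 2 = 0.09675 mol
m(Sn) = 0.09675 × 118.71 = 11.5 g

11.5 g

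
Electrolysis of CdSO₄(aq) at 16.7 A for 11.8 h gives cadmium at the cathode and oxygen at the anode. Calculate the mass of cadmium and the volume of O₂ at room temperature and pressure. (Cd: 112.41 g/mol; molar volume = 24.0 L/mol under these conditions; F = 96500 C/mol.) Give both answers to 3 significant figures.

Q = 16.7 × 42480 = 7.094×10^5 C; n(e⁻) = 7.094×10^5 / 96500 = 7.351 mol
Cathode: Cd²⁺ + 2e⁻ → Cd → n(Cd) = 7.351/2 = 3.676 mol → 413 g
Anode: 2H₂O → O₂ + 4H⁺ + 4e⁻ → n(O₂) = 7.351/4 = 1.838 mol → 44.1 L

413 g Cd; 44.1 L O₂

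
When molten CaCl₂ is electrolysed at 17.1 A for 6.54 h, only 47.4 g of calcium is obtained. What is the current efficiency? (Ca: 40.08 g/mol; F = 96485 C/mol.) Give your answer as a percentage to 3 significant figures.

Q = 17.1 × 23544 = 4.026×10^5 C
n(e⁻) = 4.026×10^5 / 96485 = 4.173 mol
Ca²⁺ + 2e⁻ → Ca, so theoretical n(Ca) = 2.087 mol → 83.65 g
Efficiency = 47.4 / 83.65 = 0.5666 = 56.7%

56.7%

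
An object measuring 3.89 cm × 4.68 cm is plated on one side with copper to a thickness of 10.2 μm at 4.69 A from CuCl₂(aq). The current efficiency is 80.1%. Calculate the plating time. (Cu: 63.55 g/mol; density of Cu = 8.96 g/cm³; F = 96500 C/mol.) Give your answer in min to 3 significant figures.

2.24 min

Plated area = 3.89 × 4.68 = 18.21 cm²
Volume = 18.21 × 10.2×10⁻⁴ cm = 0.01857 cm³
m(Cu) = 0.01857 × 8.96 = 0.1664 g
n(Cu) = 0.1664 / 63.55 = 0.002618 mol; n(e⁻) = 2 × 0.002618 = 0.005236 mol
Q = 0.005236 × 96500 / 0.801 = 630.8 C
t = 630.8 / 4.69 = 134.5 s = 2.24 min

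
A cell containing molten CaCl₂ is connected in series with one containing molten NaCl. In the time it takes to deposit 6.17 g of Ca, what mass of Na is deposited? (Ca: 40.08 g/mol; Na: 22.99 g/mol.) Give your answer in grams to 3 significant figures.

n(Ca) = 6.17 / 40.08 = 0.1539 mol
Ca²⁺ + 2e⁻ → Ca, so n(e⁻) = 2 × 0.1539 = 0.3078 mol
In series, the same 0.3078 mol of electrons flows through the second cell.
Na⁺ + e⁻ → Na, so n(Na) = 0.3078 mol
m(Na) = 0.3078 × 22.99 = 7.08 g

7.08 g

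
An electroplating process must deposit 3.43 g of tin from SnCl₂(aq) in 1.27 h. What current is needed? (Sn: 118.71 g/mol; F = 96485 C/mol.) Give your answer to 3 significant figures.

1.22 A

n(Sn) = 3.43 / 118.71 = 0.02889 mol
Sn²⁺ + 2e⁻ → Sn, so n(e⁻) = 2 × 0.02889 = 0.05778 mol
Q = 0.05778 × 96485 = 5575 C
I = Q / t = 5575 / 4572 s = 1.22 A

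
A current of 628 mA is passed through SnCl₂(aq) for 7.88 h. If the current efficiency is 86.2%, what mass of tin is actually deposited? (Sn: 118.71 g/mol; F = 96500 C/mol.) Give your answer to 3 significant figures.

Q = 0.628 × 28368 = 17820 C
n(e⁻) = 17820 / 96500 = 0.1847 mol
Sn²⁺ + 2e⁻ → Sn, so theoretical m(Sn) = 0.09235 × 118.71 = 10.96 g
Actual mass = 86.2% × 10.96 = 9.45 g

9.45 g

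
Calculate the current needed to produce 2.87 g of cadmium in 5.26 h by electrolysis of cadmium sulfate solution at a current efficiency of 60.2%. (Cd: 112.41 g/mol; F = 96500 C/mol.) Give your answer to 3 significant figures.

0.432 A

n(Cd) = 2.87 / 112.41 = 0.02553 mol
Cd²⁺ + 2e⁻ → Cd, so n(e⁻) = 2 × 0.02553 = 0.05106 mol
Q = 0.05106 × 96500 / 0.602 = 8185 C
I = Q / t = 8185 / 18936 s = 0.432 A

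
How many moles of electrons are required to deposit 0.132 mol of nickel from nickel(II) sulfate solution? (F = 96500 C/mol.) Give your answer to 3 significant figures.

Ni²⁺ + 2e⁻ → Ni, so n(e⁻) = 2 × 0.132 = 0.2640 mol

0.264 mol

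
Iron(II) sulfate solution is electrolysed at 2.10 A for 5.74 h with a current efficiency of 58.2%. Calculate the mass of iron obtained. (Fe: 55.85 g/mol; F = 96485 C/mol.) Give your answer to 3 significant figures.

7.31 g

Q = 2.10 × 20664 = 43390 C
n(e⁻) = 43390 / 96485 = 0.4497 mol
Fe²⁺ + 2e⁻ → Fe, so theoretical m(Fe) = 0.2249 × 55.85 = 12.56 g
Actual mass = 58.2% × 12.56 = 7.31 g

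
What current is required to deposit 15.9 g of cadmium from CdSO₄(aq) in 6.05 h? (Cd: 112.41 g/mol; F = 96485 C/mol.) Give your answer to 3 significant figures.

1.25 A

n(Cd) = 15.9 / 112.41 = 0.1414 mol
Cd²⁺ + 2e⁻ → Cd, so n(e⁻) = 2 × 0.1414 = 0.2828 mol
Q = 0.2828 × 96485 = 27290 C
I = Q / t = 27290 / 21780 s = 1.25 A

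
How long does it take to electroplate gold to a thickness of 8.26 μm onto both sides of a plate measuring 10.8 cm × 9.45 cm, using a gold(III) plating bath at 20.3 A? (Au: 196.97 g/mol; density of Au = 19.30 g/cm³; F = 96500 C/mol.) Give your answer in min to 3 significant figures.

Plated area = 2 × 10.8 × 9.45 = 204.1 cm²
Volume = 204.1 × 8.26×10⁻⁴ cm = 0.1686 cm³
m(Au) = 0.1686 × 19.30 = 3.254 g
n(Au) = 3.254 / 196.97 = 0.01652 mol; n(e⁻) = 3 × 0.01652 = 0.04956 mol
Q = 0.04956 × 96500 = 4783 C
t = 4783 / 20.3 = 235.6 s = 3.93 min

3.93 min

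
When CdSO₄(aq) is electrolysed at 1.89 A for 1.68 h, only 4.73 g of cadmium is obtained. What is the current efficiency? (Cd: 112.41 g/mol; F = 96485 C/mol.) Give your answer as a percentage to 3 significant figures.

71.0%

Q = 1.89 × 6048 = 11430 C
n(e⁻) = 11430 / 96485 = 0.1185 mol
Cd²⁺ + 2e⁻ → Cd, so theoretical n(Cd) = 0.05925 mol → 6.660 g
Efficiency = 4.73 / 6.660 = 0.7102 = 71.0%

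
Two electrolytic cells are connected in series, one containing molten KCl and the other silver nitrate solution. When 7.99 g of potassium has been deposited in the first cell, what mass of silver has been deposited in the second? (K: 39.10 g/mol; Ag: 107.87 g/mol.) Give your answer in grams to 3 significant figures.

n(K) = 7.99 / 39.10 = 0.2043 mol
K⁺ + e⁻ → K, so n(e⁻) = 0.2043 mol
The cells are in series, so the same charge (and hence the same n(e⁻) = 0.2043 mol) passes through both.
Ag⁺ + e⁻ → Ag, so n(Ag) = 0.2043 mol
m(Ag) = 0.2043 × 107.87 = 22.0 g

22.0 g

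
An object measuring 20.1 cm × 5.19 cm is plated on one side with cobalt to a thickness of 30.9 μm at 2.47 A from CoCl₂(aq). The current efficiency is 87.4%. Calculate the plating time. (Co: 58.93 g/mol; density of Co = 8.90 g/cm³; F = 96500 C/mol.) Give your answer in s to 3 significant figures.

Plated area = 20.1 × 5.19 = 104.3 cm²
Volume = 104.3 × 30.9×10⁻⁴ cm = 0.3223 cm³
m(Co) = 0.3223 × 8.90 = 2.868 g
n(Co) = 2.868 / 58.93 = 0.04867 mol; n(e⁻) = 2 × 0.04867 = 0.09734 mol
Q = 0.09734 × 96500 / 0.874 = 10750 C
t = 10750 / 2.47 = 4352 s

4350 s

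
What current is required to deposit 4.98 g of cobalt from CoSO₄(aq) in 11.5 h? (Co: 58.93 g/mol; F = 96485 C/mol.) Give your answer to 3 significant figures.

n(Co) = 4.98 / 58.93 = 0.08451 mol
Co²⁺ + 2e⁻ → Co, so n(e⁻) = 2 × 0.08451 = 0.1690 mol
Q = 0.1690 × 96485 = 16310 C
I = Q / t = 16310 / 41400 s = 0.394 A

0.394 A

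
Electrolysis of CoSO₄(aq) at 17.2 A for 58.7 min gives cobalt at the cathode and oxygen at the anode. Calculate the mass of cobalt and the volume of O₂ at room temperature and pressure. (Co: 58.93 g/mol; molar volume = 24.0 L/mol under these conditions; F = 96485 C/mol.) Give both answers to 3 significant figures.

18.5 g Co; 3.77 L O₂

Q = 17.2 × 3522 = 60580 C; n(e⁻) = 60580 / 96485 = 0.6279 mol
Cathode: Co²⁺ + 2e⁻ → Co → n(Co) = 0.6279/2 = 0.3140 mol → 18.5 g
Anode: 2H₂O → O₂ + 4H⁺ + 4e⁻ → n(O₂) = 0.6279/4 = 0.1570 mol → 3.77 L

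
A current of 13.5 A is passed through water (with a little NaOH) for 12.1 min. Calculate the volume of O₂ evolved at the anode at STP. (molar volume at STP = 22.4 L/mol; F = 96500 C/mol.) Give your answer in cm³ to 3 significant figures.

569 cm³

Q = 13.5 A × 726 s = 9801 C
n(e⁻) = 9801 / 96500 = 0.1016 mol
2H₂O → O₂ + 4H⁺ + 4e⁻, so n(O₂) = 0.1016 / 4 = 0.02540 mol
V = 0.02540 × 22.4 = 0.5690 L
= 569 cm³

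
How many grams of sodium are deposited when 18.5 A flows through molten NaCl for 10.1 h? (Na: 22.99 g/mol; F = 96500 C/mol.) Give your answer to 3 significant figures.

160 g

Q = It = 18.5 × 36360 = 6.727×10^5 C
n(e⁻) = 6.727×10^5 / 96500 = 6.971 mol
Na⁺ + e⁻ → Na, so n(Na) = 6.971 mol
m = 6.971 × 22.99 = 160 g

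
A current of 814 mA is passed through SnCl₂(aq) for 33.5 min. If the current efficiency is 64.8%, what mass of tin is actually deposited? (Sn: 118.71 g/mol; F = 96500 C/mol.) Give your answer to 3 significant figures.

0.652 g

Q = 0.814 × 2010 = 1636 C
n(e⁻) = 1636 / 96500 = 0.01695 mol
Sn²⁺ + 2e⁻ → Sn, so theoretical m(Sn) = 0.008475 × 118.71 = 1.006 g
Actual mass = 64.8% × 1.006 = 0.652 g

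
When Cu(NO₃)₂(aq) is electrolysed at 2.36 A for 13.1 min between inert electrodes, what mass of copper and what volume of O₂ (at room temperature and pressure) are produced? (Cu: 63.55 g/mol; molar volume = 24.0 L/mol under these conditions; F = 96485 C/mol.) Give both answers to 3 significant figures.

Q = 2.36 × 786 = 1855 C; n(e⁻) = 1855 / 96485 = 0.01923 mol
Cathode: Cu²⁺ + 2e⁻ → Cu → n(Cu) = 0.01923/2 = 0.009615 mol → 0.611 g
Anode: 2H₂O → O₂ + 4H⁺ + 4e⁻ → n(O₂) = 0.01923/4 = 0.004808 mol → 0.115 L

0.611 g Cu; 0.115 L O₂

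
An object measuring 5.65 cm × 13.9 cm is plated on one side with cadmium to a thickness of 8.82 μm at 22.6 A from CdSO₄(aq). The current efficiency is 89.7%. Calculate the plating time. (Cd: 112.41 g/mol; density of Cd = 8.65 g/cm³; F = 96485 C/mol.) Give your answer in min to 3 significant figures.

0.846 min

Plated area = 5.65 × 13.9 = 78.54 cm²
Volume = 78.54 × 8.82×10⁻⁴ cm = 0.06927 cm³
m(Cd) = 0.06927 × 8.65 = 0.5992 g
n(Cd) = 0.5992 / 112.41 = 0.005330 mol; n(e⁻) = 2 × 0.005330 = 0.01066 mol
Q = 0.01066 × 96485 / 0.897 = 1147 C
t = 1147 / 22.6 = 50.75 s = 0.846 min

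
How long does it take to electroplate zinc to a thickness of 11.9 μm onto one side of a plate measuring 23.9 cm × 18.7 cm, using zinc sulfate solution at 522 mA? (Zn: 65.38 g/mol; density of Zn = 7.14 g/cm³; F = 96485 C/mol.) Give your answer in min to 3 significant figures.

Plated area = 23.9 × 18.7 = 446.9 cm²
Volume = 446.9 × 11.9×10⁻⁴ cm = 0.5318 cm³
m(Zn) = 0.5318 × 7.14 = 3.797 g
n(Zn) = 3.797 / 65.38 = 0.05808 mol; n(e⁻) = 2 × 0.05808 = 0.1162 mol
Q = 0.1162 × 96485 = 11210 C
t = 11210 / 0.522 = 21480 s = 358 min

358 min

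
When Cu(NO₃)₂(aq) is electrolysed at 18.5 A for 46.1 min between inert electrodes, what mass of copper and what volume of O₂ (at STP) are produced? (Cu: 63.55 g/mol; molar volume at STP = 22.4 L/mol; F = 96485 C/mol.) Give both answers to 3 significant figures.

16.9 g Cu; 2.97 L O₂

Q = 18.5 × 2766 = 51170 C; n(e⁻) = 51170 / 96485 = 0.5303 mol
Cathode: Cu²⁺ + 2e⁻ → Cu → n(Cu) = 0.5303/2 = 0.2652 mol → 16.9 g
Anode: 2H₂O → O₂ + 4H⁺ + 4e⁻ → n(O₂) = 0.5303/4 = 0.1326 mol → 2.97 L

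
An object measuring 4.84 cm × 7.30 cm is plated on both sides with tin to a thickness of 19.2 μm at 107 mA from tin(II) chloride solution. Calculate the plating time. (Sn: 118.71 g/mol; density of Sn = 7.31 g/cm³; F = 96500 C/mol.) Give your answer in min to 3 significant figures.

251 min

Plated area = 2 × 4.84 × 7.30 = 70.66 cm²
Volume = 70.66 × 19.2×10⁻⁴ cm = 0.1357 cm³
m(Sn) = 0.1357 × 7.31 = 0.9920 g
n(Sn) = 0.9920 / 118.71 = 0.008356 mol; n(e⁻) = 2 × 0.008356 = 0.01671 mol
Q = 0.01671 × 96500 = 1613 C
t = 1613 / 0.107 = 15070 s = 251 min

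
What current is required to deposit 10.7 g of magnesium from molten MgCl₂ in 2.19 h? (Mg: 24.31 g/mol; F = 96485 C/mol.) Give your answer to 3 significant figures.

10.8 A

n(Mg) = 10.7 / 24.31 = 0.4401 mol
Mg²⁺ + 2e⁻ → Mg, so n(e⁻) = 2 × 0.4401 = 0.8802 mol
Q = 0.8802 × 96485 = 84930 C
I = Q / t = 84930 / 7884 s = 10.8 A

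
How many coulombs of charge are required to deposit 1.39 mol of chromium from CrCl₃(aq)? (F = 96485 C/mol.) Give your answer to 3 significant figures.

4.02×10^5 C

Cr³⁺ + 3e⁻ → Cr, so n(e⁻) = 3 × 1.39 = 4.170 mol
Q = 4.170 × 96485 = 4.023×10^5 C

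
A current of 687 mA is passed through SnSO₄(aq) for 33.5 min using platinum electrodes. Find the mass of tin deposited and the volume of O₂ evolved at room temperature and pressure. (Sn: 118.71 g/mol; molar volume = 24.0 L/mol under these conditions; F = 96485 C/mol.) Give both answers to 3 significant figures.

0.849 g Sn; 0.0859 L O₂

Q = 0.687 × 2010 = 1381 C; n(e⁻) = 1381 / 96485 = 0.01431 mol
Cathode: Sn²⁺ + 2e⁻ → Sn → n(Sn) = 0.01431/2 = 0.007155 mol → 0.849 g
Anode: 2H₂O → O₂ + 4H⁺ + 4e⁻ → n(O₂) = 0.01431/4 = 0.003578 mol → 0.0859 L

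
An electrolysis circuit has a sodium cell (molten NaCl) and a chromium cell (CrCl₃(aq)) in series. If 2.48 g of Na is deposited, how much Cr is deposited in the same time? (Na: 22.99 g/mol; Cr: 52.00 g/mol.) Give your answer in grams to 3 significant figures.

n(Na) = 2.48 / 22.99 = 0.1079 mol
Na⁺ + e⁻ → Na, so n(e⁻) = 0.1079 mol
The cells are in series, so the same charge (and hence the same n(e⁻) = 0.1079 mol) passes through both.
Cr³⁺ + 3e⁻ → Cr, so n(Cr) = 0.1079 / 3 = 0.03597 mol
m(Cr) = 0.03597 × 52.00 = 1.87 g

1.87 g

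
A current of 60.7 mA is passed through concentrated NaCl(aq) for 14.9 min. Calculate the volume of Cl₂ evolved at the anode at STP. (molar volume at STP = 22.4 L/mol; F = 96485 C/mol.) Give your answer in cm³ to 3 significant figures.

Charge passed = 0.0607 × 894 = 54.27 C
Moles of electrons = 54.27 / 96485 = 5.625×10^-4 mol
2Cl⁻ → Cl₂ + 2e⁻, so n(Cl₂) = 5.625×10^-4 / 2 = 2.813×10^-4 mol
V = 2.813×10^-4 × 22.4 = 0.006301 L
= 6.30 cm³

6.30 cm³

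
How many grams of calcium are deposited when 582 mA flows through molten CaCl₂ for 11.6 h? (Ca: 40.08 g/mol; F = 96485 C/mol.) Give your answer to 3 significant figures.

Q = 0.582 A × 41760 s = 24300 C
n(e⁻) = Q/F = 24300/96485 = 0.2519 mol
Ca²⁺ + 2e⁻ → Ca, so n(Ca) = 0.2519 / 2 = 0.1260 mol
m = 0.1260 × 40.08 = 5.05 g

5.05 g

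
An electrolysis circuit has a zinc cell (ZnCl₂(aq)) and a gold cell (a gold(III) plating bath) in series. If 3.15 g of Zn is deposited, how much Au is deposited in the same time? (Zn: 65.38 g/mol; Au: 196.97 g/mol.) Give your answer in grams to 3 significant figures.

n(Zn) = 3.15 / 65.38 = 0.04818 mol
Zn²⁺ + 2e⁻ → Zn, so n(e⁻) = 2 × 0.04818 = 0.09636 mol
Since the cells are in series, n(e⁻) in the Au cell is also 0.09636 mol.
Au³⁺ + 3e⁻ → Au, so n(Au) = 0.09636 / 3 = 0.03212 mol
m(Au) = 0.03212 × 196.97 = 6.33 g

6.33 g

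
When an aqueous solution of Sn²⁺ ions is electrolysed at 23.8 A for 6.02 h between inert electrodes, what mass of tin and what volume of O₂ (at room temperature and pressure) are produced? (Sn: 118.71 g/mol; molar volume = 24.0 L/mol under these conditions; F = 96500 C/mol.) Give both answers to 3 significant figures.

317 g Sn; 32.1 L O₂

Q = 23.8 × 21672 = 5.158×10^5 C; n(e⁻) = 5.158×10^5 / 96500 = 5.345 mol
Cathode: Sn²⁺ + 2e⁻ → Sn → n(Sn) = 5.345/2 = 2.673 mol → 317 g
Anode: 2H₂O → O₂ + 4H⁺ + 4e⁻ → n(O₂) = 5.345/4 = 1.336 mol → 32.1 L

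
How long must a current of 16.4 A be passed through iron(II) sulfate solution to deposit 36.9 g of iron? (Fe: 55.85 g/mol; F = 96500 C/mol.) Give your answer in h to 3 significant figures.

n(Fe) = 36.9 / 55.85 = 0.6607 mol
Fe²⁺ + 2e⁻ → Fe, so n(e⁻) = 2 × 0.6607 = 1.321 mol
Q = 1.321 × 96500 = 1.275×10^5 C
t = Q / I = 1.275×10^5 / 16.4 = 7774 s = 2.16 h

2.16 h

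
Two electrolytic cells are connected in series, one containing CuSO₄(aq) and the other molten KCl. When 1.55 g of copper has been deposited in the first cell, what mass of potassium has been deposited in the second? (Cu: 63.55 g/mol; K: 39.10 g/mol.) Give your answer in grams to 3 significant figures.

1.91 g

n(Cu) = 1.55 / 63.55 = 0.02439 mol
Cu²⁺ + 2e⁻ → Cu, so n(e⁻) = 2 × 0.02439 = 0.04878 mol
Since the cells are in series, n(e⁻) in the K cell is also 0.04878 mol.
K⁺ + e⁻ → K, so n(K) = 0.04878 mol
m(K) = 0.04878 × 39.10 = 1.91 g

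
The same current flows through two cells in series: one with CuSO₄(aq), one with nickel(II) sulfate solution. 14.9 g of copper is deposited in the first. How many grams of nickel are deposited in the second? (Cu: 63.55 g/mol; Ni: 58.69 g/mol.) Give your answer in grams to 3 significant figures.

n(Cu) = 14.9 / 63.55 = 0.2345 mol
Cu²⁺ + 2e⁻ → Cu, so n(e⁻) = 2 × 0.2345 = 0.4690 mol
Since the cells are in series, n(e⁻) in the Ni cell is also 0.4690 mol.
Ni²⁺ + 2e⁻ → Ni, so n(Ni) = 0.4690 / 2 = 0.2345 mol
m(Ni) = 0.2345 × 58.69 = 13.8 g

13.8 g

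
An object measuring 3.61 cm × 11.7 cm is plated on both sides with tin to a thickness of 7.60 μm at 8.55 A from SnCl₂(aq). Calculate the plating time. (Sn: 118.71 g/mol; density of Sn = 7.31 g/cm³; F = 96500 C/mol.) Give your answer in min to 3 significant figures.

1.49 min

Plated area = 2 × 3.61 × 11.7 = 84.47 cm²
Volume = 84.47 × 7.60×10⁻⁴ cm = 0.06420 cm³
m(Sn) = 0.06420 × 7.31 = 0.4693 g
n(Sn) = 0.4693 / 118.71 = 0.003953 mol; n(e⁻) = 2 × 0.003953 = 0.007906 mol
Q = 0.007906 × 96500 = 762.9 C
t = 762.9 / 8.55 = 89.23 s = 1.49 min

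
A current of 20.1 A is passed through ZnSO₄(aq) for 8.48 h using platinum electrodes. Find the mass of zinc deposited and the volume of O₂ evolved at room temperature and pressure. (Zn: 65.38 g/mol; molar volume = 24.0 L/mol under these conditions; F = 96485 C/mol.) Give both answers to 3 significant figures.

208 g Zn; 38.2 L O₂

Q = 20.1 × 30528 = 6.136×10^5 C; n(e⁻) = 6.136×10^5 / 96485 = 6.360 mol
Cathode: Zn²⁺ + 2e⁻ → Zn → n(Zn) = 6.360/2 = 3.180 mol → 208 g
Anode: 2H₂O → O₂ + 4H⁺ + 4e⁻ → n(O₂) = 6.360/4 = 1.590 mol → 38.2 L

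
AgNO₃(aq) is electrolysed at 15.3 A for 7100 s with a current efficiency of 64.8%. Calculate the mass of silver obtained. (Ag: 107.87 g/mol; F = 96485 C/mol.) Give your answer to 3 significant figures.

Q = 15.3 × 7100 = 1.086×10^5 C
n(e⁻) = 1.086×10^5 / 96485 = 1.126 mol
Ag⁺ + e⁻ → Ag, so theoretical m(Ag) = 1.126 × 107.87 = 121.5 g
Actual mass = 64.8% × 121.5 = 78.7 g

78.7 g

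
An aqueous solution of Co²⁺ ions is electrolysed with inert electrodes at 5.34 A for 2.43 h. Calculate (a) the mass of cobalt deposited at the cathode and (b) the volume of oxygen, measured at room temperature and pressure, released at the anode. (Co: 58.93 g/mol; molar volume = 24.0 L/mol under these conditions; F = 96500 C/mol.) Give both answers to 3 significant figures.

Q = 5.34 × 8748 = 46710 C; n(e⁻) = 46710 / 96500 = 0.4840 mol
Cathode: Co²⁺ + 2e⁻ → Co → n(Co) = 0.4840/2 = 0.2420 mol → 14.3 g
Anode: 2H₂O → O₂ + 4H⁺ + 4e⁻ → n(O₂) = 0.4840/4 = 0.1210 mol → 2.90 L

14.3 g Co; 2.90 L O₂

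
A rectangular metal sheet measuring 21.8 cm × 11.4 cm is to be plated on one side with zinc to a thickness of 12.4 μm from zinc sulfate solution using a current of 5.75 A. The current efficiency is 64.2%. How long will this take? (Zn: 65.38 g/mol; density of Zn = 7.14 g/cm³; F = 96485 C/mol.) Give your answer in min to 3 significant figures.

Plated area = 21.8 × 11.4 = 248.5 cm²
Volume = 248.5 × 12.4×10⁻⁴ cm = 0.3081 cm³
m(Zn) = 0.3081 × 7.14 = 2.200 g
n(Zn) = 2.200 / 65.38 = 0.03365 mol; n(e⁻) = 2 × 0.03365 = 0.06730 mol
Q = 0.06730 × 96485 / 0.642 = 10110 C
t = 10110 / 5.75 = 1758 s = 29.3 min

29.3 min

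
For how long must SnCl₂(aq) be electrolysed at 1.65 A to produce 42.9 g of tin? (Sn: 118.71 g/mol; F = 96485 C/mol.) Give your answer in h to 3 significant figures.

11.7 h

n(Sn) = 42.9 / 118.71 = 0.3614 mol
Sn²⁺ + 2e⁻ → Sn, so n(e⁻) = 2 × 0.3614 = 0.7228 mol
Q = 0.7228 × 96485 = 69740 C
t = Q / I = 69740 / 1.65 = 42270 s = 11.7 h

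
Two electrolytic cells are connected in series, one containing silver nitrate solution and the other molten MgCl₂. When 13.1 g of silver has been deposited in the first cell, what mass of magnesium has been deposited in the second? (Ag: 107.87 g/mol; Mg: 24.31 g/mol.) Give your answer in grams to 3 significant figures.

1.48 g

n(Ag) = 13.1 / 107.87 = 0.1214 mol
Ag⁺ + e⁻ → Ag, so n(e⁻) = 0.1214 mol
The cells are in series, so the same charge (and hence the same n(e⁻) = 0.1214 mol) passes through both.
Mg²⁺ + 2e⁻ → Mg, so n(Mg) = 0.1214 / 2 = 0.06070 mol
m(Mg) = 0.06070 × 24.31 = 1.48 g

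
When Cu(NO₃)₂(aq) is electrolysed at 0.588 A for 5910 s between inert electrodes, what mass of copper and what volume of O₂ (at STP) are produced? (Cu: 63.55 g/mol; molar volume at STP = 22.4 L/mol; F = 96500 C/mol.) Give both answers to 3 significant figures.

Q = 0.588 × 5910 = 3475 C; n(e⁻) = 3475 / 96500 = 0.03601 mol
Cathode: Cu²⁺ + 2e⁻ → Cu → n(Cu) = 0.03601/2 = 0.01801 mol → 1.14 g
Anode: 2H₂O → O₂ + 4H⁺ + 4e⁻ → n(O₂) = 0.03601/4 = 0.009003 mol → 0.202 L

1.14 g Cu; 0.202 L O₂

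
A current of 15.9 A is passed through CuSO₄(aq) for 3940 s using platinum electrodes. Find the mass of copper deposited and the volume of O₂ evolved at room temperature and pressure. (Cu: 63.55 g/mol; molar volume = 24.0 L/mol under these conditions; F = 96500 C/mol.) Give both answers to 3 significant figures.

Q = 15.9 × 3940 = 62650 C; n(e⁻) = 62650 / 96500 = 0.6492 mol
Cathode: Cu²⁺ + 2e⁻ → Cu → n(Cu) = 0.6492/2 = 0.3246 mol → 20.6 g
Anode: 2H₂O → O₂ + 4H⁺ + 4e⁻ → n(O₂) = 0.6492/4 = 0.1623 mol → 3.90 L

20.6 g Cu; 3.90 L O₂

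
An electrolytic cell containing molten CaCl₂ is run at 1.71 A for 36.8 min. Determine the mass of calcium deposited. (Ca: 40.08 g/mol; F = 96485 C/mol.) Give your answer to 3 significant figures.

0.784 g

Q = 1.71 A × 2208 s = 3776 C
Moles of electrons = 3776 / 96485 = 0.03914 mol
Ca²⁺ + 2e⁻ → Ca, so n(Ca) = 0.03914 / 2 = 0.01957 mol
m = 0.01957 × 40.08 = 0.784 g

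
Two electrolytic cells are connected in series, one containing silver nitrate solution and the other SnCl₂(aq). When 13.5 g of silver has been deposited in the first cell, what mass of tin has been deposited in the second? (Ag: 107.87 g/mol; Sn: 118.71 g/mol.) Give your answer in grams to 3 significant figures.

7.43 g

n(Ag) = 13.5 / 107.87 = 0.1252 mol
Ag⁺ + e⁻ → Ag, so n(e⁻) = 0.1252 mol
In series, the same 0.1252 mol of electrons flows through the second cell.
Sn²⁺ + 2e⁻ → Sn, so n(Sn) = 0.1252 / 2 = 0.06260 mol
m(Sn) = 0.06260 × 118.71 = 7.43 g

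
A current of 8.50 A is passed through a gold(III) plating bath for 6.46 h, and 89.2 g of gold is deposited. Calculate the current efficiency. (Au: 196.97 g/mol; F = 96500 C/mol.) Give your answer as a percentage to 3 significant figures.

66.3%

Q = 8.50 × 23256 = 1.977×10^5 C
n(e⁻) = 1.977×10^5 / 96500 = 2.049 mol
Au³⁺ + 3e⁻ → Au, so theoretical n(Au) = 0.6830 mol → 134.5 g
Efficiency = 89.2 / 134.5 = 0.6632 = 66.3%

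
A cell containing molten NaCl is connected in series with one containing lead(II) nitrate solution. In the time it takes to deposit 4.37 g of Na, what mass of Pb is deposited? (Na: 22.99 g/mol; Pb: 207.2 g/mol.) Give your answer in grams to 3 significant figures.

19.7 g

n(Na) = 4.37 / 22.99 = 0.1901 mol
Na⁺ + e⁻ → Na, so n(e⁻) = 0.1901 mol
Since the cells are in series, n(e⁻) in the Pb cell is also 0.1901 mol.
Pb²⁺ + 2e⁻ → Pb, so n(Pb) = 0.1901 / 2 = 0.09505 mol
m(Pb) = 0.09505 × 207.2 = 19.7 g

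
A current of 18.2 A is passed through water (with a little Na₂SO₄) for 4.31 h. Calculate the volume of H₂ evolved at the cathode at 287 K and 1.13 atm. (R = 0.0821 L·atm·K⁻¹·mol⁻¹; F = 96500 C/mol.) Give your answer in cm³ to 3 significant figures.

30500 cm³

Charge passed = 18.2 × 15516 = 2.824×10^5 C
n(e⁻) = 2.824×10^5 / 96500 = 2.926 mol
2H⁺ + 2e⁻ → H₂, so n(H₂) = 2.926 / 2 = 1.463 mol
V = nRT/P = 1.463 × 0.0821 × 287 / 1.13 = 30.51 L
= 30500 cm³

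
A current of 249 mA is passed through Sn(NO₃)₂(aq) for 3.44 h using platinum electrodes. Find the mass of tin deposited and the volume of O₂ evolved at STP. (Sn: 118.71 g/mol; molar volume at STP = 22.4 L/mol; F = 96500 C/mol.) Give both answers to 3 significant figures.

Q = 0.249 × 12384 = 3084 C; n(e⁻) = 3084 / 96500 = 0.03196 mol
Cathode: Sn²⁺ + 2e⁻ → Sn → n(Sn) = 0.03196/2 = 0.01598 mol → 1.90 g
Anode: 2H₂O → O₂ + 4H⁺ + 4e⁻ → n(O₂) = 0.03196/4 = 0.007990 mol → 0.179 L

1.90 g Sn; 0.179 L O₂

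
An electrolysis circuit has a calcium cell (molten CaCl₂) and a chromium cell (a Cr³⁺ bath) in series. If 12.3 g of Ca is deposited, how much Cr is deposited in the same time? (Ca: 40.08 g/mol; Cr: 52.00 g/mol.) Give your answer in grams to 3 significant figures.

n(Ca) = 12.3 / 40.08 = 0.3069 mol
Ca²⁺ + 2e⁻ → Ca, so n(e⁻) = 2 × 0.3069 = 0.6138 mol
In series, the same 0.6138 mol of electrons flows through the second cell.
Cr³⁺ + 3e⁻ → Cr, so n(Cr) = 0.6138 / 3 = 0.2046 mol
m(Cr) = 0.2046 × 52.00 = 10.6 g

10.6 g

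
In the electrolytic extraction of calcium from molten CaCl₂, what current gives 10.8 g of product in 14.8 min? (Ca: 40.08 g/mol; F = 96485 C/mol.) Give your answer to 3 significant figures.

n(Ca) = 10.8 / 40.08 = 0.2695 mol
Ca²⁺ + 2e⁻ → Ca, so n(e⁻) = 2 × 0.2695 = 0.5390 mol
Q = 0.5390 × 96485 = 52010 C
I = Q / t = 52010 / 888 s = 58.6 A

58.6 A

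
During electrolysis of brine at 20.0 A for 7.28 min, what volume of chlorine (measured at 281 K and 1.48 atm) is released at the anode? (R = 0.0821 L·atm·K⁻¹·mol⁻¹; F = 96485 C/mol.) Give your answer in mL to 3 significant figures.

Q = 20.0 A × 436.8 s = 8736 C
Moles of electrons = 8736 / 96485 = 0.09054 mol
2Cl⁻ → Cl₂ + 2e⁻, so n(Cl₂) = 0.09054 / 2 = 0.04527 mol
V = nRT/P = 0.04527 × 0.0821 × 281 / 1.48 = 0.7057 L
= 706 mL

706 mL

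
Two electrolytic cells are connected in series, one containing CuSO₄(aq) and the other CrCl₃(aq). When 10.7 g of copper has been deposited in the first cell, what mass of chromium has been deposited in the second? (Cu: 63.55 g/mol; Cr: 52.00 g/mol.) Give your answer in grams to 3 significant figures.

n(Cu) = 10.7 / 63.55 = 0.1684 mol
Cu²⁺ + 2e⁻ → Cu, so n(e⁻) = 2 × 0.1684 = 0.3368 mol
Same current for the same time ⇒ same n(e⁻) = 0.3368 mol in both cells.
Cr³⁺ + 3e⁻ → Cr, so n(Cr) = 0.3368 / 3 = 0.1123 mol
m(Cr) = 0.1123 × 52.00 = 5.84 g

5.84 g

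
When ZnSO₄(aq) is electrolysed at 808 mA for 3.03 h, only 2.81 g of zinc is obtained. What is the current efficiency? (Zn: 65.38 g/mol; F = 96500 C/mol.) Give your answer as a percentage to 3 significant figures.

Q = 0.808 × 10908 = 8814 C
n(e⁻) = 8814 / 96500 = 0.09134 mol
Zn²⁺ + 2e⁻ → Zn, so theoretical n(Zn) = 0.04567 mol → 2.986 g
Efficiency = 2.81 / 2.986 = 0.9411 = 94.1%

94.1%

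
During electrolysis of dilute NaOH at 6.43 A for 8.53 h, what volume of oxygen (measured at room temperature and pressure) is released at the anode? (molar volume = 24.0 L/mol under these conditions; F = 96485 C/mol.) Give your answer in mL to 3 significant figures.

12300 mL

Q = It = 6.43 × 30708 = 1.975×10^5 C
n(e⁻) = 1.975×10^5 / 96485 = 2.047 mol
2H₂O → O₂ + 4H⁺ + 4e⁻, so n(O₂) = 2.047 / 4 = 0.5118 mol
V = 0.5118 × 24.0 = 12.28 L
= 12300 mL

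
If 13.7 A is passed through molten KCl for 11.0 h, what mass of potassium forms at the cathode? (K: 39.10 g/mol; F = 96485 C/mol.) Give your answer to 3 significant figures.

220 g

Charge passed = 13.7 × 39600 = 5.425×10^5 C
n(e⁻) = Q/F = 5.425×10^5/96485 = 5.623 mol
K⁺ + e⁻ → K, so n(K) = 5.623 mol
m = 5.623 × 39.10 = 220 g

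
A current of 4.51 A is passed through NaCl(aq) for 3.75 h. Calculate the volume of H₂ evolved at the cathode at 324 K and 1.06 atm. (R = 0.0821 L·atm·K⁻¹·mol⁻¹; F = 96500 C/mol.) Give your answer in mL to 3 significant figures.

7920 mL

Q = 4.51 A × 13500 s = 60890 C
n(e⁻) = Q/F = 60890/96500 = 0.6310 mol
2H⁺ + 2e⁻ → H₂, so n(H₂) = 0.6310 / 2 = 0.3155 mol
V = nRT/P = 0.3155 × 0.0821 × 324 / 1.06 = 7.917 L
= 7920 mL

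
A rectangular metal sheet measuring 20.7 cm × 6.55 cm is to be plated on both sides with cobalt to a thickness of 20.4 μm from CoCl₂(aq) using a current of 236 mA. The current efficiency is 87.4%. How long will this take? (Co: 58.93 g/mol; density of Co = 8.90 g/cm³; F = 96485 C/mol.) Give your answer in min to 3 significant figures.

Plated area = 2 × 20.7 × 6.55 = 271.2 cm²
Volume = 271.2 × 20.4×10⁻⁴ cm = 0.5532 cm³
m(Co) = 0.5532 × 8.90 = 4.923 g
n(Co) = 4.923 / 58.93 = 0.08354 mol; n(e⁻) = 2 × 0.08354 = 0.1671 mol
Q = 0.1671 × 96485 / 0.874 = 18450 C
t = 18450 / 0.236 = 78180 s = 1300 min

1300 min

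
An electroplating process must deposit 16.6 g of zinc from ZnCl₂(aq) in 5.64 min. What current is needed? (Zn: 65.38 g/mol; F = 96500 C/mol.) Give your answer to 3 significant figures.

145 A

n(Zn) = 16.6 / 65.38 = 0.2539 mol
Zn²⁺ + 2e⁻ → Zn, so n(e⁻) = 2 × 0.2539 = 0.5078 mol
Q = 0.5078 × 96500 = 49000 C
I = Q / t = 49000 / 338.4 s = 145 A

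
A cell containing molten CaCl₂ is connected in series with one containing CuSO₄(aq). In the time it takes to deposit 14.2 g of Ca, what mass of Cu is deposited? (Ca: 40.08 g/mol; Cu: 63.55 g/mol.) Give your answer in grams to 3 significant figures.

n(Ca) = 14.2 / 40.08 = 0.3543 mol
Ca²⁺ + 2e⁻ → Ca, so n(e⁻) = 2 × 0.3543 = 0.7086 mol
The cells are in series, so the same charge (and hence the same n(e⁻) = 0.7086 mol) passes through both.
Cu²⁺ + 2e⁻ → Cu, so n(Cu) = 0.7086 / 2 = 0.3543 mol
m(Cu) = 0.3543 × 63.55 = 22.5 g

22.5 g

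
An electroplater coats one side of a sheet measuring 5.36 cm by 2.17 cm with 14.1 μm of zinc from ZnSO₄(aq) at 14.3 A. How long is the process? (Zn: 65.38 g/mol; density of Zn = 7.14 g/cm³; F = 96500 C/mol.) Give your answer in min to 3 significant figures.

Plated area = 5.36 × 2.17 = 11.63 cm²
Volume = 11.63 × 14.1×10⁻⁴ cm = 0.01640 cm³
m(Zn) = 0.01640 × 7.14 = 0.1171 g
n(Zn) = 0.1171 / 65.38 = 0.001791 mol; n(e⁻) = 2 × 0.001791 = 0.003582 mol
Q = 0.003582 × 96500 = 345.7 C
t = 345.7 / 14.3 = 24.17 s = 0.403 min

0.403 min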